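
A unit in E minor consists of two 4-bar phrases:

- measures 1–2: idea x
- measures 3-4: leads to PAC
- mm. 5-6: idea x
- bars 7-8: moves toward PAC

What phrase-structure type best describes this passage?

Both phrases have the same opening (x) and the same cadence (perfect authentic cadence): the second is a restatement, not a consequent, so this is a repeated phrase rather than a period.

repeated phrase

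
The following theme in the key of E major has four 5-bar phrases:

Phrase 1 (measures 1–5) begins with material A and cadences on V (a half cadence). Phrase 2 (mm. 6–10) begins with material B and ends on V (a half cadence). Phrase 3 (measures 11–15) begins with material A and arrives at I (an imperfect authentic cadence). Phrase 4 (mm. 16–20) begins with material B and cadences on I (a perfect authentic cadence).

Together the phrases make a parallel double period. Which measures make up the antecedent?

In a double period the first pair of phrases (ending half cadence) is the large antecedent and the second pair (ending perfect authentic cadence) is the large consequent; the antecedent is measures 1–10.

measures 1–10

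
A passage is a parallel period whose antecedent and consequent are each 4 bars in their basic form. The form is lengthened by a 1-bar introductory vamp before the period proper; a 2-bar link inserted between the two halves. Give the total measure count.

Basic parallel period: 4 + 4 = 8 bars.
8 (basic form) + 1 (introduction) + 2 (link) = 11.

11 measures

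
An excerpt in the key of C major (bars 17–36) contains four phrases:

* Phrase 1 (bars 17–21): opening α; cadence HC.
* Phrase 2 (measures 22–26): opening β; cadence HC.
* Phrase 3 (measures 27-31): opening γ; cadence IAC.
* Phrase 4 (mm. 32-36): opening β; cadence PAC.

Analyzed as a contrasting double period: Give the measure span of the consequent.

In a double period the four phrases pair into a large antecedent (phrases 1–2, ending half cadence) and a large consequent (phrases 3–4, ending perfect authentic cadence). The consequent spans bars 27–36.

measures 27–36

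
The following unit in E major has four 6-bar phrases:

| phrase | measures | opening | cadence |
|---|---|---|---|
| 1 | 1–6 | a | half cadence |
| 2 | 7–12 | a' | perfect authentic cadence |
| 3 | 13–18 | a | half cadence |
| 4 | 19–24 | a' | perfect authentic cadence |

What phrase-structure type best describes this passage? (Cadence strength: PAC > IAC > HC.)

The cadence pattern HC–PAC–HC–PAC is weak–strong twice, and phrases 3–4 restate phrases 1–2: a period heard twice, not a double period (which would end weakly at phrase 2).

repeated period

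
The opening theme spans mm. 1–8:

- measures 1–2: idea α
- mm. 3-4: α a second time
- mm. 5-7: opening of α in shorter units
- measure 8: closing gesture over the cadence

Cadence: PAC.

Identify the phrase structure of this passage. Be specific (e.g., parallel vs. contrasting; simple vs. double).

sentence

Basic idea (measures 1–2) + its repetition (mm. 3–4) form the presentation; fragmentation and cadence (mm. 5–8) form the continuation — the 8-bar whole is a sentence.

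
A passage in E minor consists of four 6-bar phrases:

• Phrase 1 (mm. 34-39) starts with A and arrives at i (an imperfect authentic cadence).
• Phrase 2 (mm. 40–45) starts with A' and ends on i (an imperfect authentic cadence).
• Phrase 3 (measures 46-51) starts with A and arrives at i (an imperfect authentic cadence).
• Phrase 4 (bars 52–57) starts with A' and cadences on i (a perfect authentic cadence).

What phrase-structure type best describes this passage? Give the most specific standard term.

Four phrases in two halves: the first half (mm. 34-45) ends with an imperfect authentic cadence, the second (measures 46–57) with a perfect authentic cadence — a large antecedent–consequent pair, i.e. a double period.
Phrase 3 begins with the same material as phrase 1, making it parallel.

parallel double period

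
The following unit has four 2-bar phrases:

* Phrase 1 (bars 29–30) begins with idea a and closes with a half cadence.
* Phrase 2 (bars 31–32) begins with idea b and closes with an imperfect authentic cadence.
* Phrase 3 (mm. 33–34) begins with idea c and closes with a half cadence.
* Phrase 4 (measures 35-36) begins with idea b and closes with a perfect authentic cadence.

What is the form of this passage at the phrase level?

contrasting double period

Four phrases in two halves: the first half (bars 29–32) ends with an imperfect authentic cadence, the second (measures 33-36) with a perfect authentic cadence — a large antecedent–consequent pair, i.e. a double period.
Phrase 3 begins with different material from phrase 1, making it contrasting.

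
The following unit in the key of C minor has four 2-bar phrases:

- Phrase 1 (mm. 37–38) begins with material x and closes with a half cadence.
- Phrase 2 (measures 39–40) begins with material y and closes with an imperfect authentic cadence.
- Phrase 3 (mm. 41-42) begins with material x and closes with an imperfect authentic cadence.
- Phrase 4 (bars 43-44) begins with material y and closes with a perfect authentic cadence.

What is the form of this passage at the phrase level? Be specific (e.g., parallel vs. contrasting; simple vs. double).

parallel double period

Four phrases in two halves: the first half (measures 37–40) ends with an imperfect authentic cadence, the second (mm. 41–44) with a perfect authentic cadence — a large antecedent–consequent pair, i.e. a double period.
Phrase 3 begins with the same material as phrase 1, making it parallel.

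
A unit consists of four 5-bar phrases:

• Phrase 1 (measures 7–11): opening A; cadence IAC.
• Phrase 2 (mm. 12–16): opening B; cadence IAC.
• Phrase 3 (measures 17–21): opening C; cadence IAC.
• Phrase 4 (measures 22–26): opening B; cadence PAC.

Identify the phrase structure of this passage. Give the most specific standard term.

Four phrases in two halves: the first half (mm. 7-16) ends with an imperfect authentic cadence, the second (mm. 17–26) with a perfect authentic cadence — a large antecedent–consequent pair, i.e. a double period.
Phrase 3 begins with different material from phrase 1, making it contrasting.

contrasting double period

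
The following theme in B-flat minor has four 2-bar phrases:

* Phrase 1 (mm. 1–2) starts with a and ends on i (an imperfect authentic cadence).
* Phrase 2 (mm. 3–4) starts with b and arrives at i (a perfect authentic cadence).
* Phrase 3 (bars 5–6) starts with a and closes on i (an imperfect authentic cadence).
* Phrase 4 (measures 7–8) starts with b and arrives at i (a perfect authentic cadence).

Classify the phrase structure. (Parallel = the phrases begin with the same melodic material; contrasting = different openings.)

The cadence pattern IAC–PAC–IAC–PAC is weak–strong twice, and phrases 3–4 restate phrases 1–2: a period heard twice, not a double period (which would end weakly at phrase 2).

repeated period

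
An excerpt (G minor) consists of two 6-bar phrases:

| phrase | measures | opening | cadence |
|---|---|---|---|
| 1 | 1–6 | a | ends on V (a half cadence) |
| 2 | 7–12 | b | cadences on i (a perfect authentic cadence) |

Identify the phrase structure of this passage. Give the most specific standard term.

contrasting period

Phrase 1 ends with a half cadence (weaker) and phrase 2 with a perfect authentic cadence (stronger): antecedent + consequent = a period.
The two phrases open with different material (a / b), so the period is contrasting.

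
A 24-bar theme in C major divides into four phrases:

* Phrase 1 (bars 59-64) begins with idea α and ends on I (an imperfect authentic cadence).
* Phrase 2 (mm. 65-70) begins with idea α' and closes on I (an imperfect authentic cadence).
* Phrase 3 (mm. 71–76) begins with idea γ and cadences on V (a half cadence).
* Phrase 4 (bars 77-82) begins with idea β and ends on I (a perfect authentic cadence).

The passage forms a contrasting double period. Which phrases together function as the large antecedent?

In a double period the first pair of phrases (ending imperfect authentic cadence) is the large antecedent and the second pair (ending perfect authentic cadence) is the large consequent; the antecedent is phrases 1 and 2.

phrases 1 and 2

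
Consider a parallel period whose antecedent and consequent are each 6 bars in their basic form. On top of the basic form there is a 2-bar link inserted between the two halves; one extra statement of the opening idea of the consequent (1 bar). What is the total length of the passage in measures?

Basic parallel period: 6 + 6 = 12 bars.
12 (basic form) + 2 (link) + 1 (extra statement) = 15.

15 measures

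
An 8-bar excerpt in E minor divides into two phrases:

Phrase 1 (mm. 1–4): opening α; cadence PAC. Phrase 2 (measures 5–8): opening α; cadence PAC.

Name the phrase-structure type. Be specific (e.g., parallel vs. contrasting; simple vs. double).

Both phrases have the same opening (α) and the same cadence (perfect authentic cadence): the second is a restatement, not a consequent, so this is a repeated phrase rather than a period.

repeated phrase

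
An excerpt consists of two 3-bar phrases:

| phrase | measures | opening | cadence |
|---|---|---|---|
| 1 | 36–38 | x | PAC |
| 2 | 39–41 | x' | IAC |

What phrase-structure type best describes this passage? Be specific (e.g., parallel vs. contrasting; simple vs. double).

phrase group

The second phrase closes with an imperfect authentic cadence, which is not stronger than the first phrase's perfect authentic cadence; without a weak→strong cadential pair there is no antecedent–consequent relationship, so this is a phrase group rather than a period.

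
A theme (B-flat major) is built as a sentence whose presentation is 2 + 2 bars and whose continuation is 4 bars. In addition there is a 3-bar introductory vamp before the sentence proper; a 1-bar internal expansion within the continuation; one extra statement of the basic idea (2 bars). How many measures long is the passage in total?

14 measures

Basic sentence: 2 + 2 + 4 = 8 bars.
8 (basic form) + 3 (introduction) + 1 (internal expansion) + 2 (extra statement) = 14.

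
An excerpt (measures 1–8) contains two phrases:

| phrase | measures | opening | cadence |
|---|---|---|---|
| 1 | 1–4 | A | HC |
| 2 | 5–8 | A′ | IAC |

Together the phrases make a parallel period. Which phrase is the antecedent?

The phrase ending with the weaker cadence (half cadence) is the antecedent; the one ending more conclusively (imperfect authentic cadence) is the consequent. The antecedent is phrase 1.

phrase 1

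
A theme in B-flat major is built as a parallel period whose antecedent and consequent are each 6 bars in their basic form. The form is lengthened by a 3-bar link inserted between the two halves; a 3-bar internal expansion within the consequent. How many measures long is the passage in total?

Basic parallel period: 6 + 6 = 12 bars.
12 (basic form) + 3 (link) + 3 (internal expansion) = 18.

18 measures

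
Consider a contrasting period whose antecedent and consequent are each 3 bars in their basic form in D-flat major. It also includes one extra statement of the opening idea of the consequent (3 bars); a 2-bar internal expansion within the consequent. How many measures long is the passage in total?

11 measures

Basic contrasting period: 3 + 3 = 6 bars.
6 (basic form) + 3 (extra statement) + 2 (internal expansion) = 11.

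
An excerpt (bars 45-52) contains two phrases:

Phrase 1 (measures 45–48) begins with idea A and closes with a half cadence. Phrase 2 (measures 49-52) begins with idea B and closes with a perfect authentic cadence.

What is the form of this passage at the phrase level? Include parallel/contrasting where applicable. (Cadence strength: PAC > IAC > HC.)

contrasting period

Phrase 1 ends with a half cadence (weaker) and phrase 2 with a perfect authentic cadence (stronger): antecedent + consequent = a period.
The two phrases open with different material (A / B), so the period is contrasting.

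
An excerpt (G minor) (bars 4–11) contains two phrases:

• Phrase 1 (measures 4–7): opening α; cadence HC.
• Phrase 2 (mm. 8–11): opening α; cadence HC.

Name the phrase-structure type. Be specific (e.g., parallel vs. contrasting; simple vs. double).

repeated phrase

Both phrases have the same opening (α) and the same cadence (half cadence): the second is a restatement, not a consequent, so this is a repeated phrase rather than a period.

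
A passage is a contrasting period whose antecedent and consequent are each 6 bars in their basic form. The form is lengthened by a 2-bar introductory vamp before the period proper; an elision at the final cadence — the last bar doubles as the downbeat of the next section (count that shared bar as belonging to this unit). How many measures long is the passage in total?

14 measures

Basic contrasting period: 6 + 6 = 12 bars.
12 (basic form) + 2 (introduction) = 14.
The elision shares a bar with the next section but does not change this unit's count.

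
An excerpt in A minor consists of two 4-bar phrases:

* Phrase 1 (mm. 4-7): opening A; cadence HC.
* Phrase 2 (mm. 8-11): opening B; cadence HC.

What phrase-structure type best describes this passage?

phrase group

The second phrase closes with a half cadence, which is not stronger than the first phrase's half cadence; without a weak→strong cadential pair there is no antecedent–consequent relationship, so this is a phrase group rather than a period.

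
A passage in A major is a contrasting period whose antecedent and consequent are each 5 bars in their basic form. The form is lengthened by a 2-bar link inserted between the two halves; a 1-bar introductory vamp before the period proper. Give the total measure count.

Basic contrasting period: 5 + 5 = 10 bars.
10 (basic form) + 2 (link) + 1 (introduction) = 13.

13 measures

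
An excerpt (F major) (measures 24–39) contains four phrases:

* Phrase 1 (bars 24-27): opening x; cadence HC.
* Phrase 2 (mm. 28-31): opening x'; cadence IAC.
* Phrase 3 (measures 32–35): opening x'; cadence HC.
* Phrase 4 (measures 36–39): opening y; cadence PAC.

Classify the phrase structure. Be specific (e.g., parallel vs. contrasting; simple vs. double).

parallel double period

Four phrases in two halves: the first half (mm. 24–31) ends with an imperfect authentic cadence, the second (bars 32–39) with a perfect authentic cadence — a large antecedent–consequent pair, i.e. a double period.
Phrase 3 begins with the same material as phrase 1, making it parallel.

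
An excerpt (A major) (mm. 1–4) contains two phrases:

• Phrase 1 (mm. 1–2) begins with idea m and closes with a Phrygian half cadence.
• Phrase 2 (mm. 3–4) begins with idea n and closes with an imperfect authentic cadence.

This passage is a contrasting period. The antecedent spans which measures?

measures 1–2

The antecedent is the phrase ending with the weaker cadence (Phrygian half cadence, phrase 1) and the consequent the one ending more conclusively (imperfect authentic cadence, phrase 2); the antecedent is bars 1-2.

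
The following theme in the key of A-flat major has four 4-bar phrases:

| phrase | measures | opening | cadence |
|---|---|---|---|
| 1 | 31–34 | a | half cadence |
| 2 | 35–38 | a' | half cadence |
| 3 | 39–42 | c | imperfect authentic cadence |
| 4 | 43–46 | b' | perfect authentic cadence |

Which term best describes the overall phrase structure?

contrasting double period

Four phrases in two halves: the first half (measures 31-38) ends with a half cadence, the second (mm. 39-46) with a perfect authentic cadence — a large antecedent–consequent pair, i.e. a double period.
Phrase 3 begins with different material from phrase 1, making it contrasting.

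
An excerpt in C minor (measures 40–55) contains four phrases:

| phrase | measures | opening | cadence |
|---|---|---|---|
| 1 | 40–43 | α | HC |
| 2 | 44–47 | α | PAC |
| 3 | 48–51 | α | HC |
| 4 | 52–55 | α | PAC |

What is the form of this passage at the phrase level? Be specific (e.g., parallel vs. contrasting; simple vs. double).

The cadence pattern HC–PAC–HC–PAC is weak–strong twice, and phrases 3–4 restate phrases 1–2: a period heard twice, not a double period (which would end weakly at phrase 2).

repeated period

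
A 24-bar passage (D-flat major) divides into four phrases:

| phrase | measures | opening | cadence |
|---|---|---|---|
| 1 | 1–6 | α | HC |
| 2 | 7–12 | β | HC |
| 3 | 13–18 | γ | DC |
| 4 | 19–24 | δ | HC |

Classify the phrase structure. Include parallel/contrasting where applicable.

phrase group

Phrase 4 ends with a half cadence, no stronger than phrase 2's half cadence, so the four phrases do not form a double period; nor do phrases 3–4 duplicate 1–2, so it is not a repeated period. With no phrase reaching a conclusive cadence, the passage is a phrase group.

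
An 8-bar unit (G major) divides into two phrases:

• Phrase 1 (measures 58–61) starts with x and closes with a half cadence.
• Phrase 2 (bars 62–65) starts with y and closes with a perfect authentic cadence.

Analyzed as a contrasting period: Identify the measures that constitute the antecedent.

measures 58–61

The antecedent is the phrase ending with the weaker cadence (half cadence, phrase 1) and the consequent the one ending more conclusively (perfect authentic cadence, phrase 2); the antecedent is bars 58–61.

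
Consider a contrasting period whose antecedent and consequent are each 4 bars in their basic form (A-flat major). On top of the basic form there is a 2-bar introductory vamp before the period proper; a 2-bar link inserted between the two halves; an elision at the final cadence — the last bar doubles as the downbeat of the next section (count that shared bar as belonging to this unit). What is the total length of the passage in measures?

Basic contrasting period: 4 + 4 = 8 bars.
8 (basic form) + 2 (introduction) + 2 (link) = 12.
The elision shares a bar with the next section but does not change this unit's count.

12 measures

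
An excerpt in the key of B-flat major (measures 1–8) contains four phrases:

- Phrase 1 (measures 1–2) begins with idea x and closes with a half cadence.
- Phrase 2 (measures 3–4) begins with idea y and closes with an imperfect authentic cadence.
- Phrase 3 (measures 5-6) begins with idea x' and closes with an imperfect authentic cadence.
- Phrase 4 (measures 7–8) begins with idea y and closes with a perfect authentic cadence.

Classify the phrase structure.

parallel double period

Four phrases in two halves: the first half (bars 1-4) ends with an imperfect authentic cadence, the second (measures 5–8) with a perfect authentic cadence — a large antecedent–consequent pair, i.e. a double period.
Phrase 3 begins with the same material as phrase 1, making it parallel.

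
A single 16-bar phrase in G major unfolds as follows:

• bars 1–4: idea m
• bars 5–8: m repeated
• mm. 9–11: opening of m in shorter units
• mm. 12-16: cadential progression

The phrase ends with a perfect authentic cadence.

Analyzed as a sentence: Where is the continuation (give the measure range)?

After the presentation (mm. 1–8), the continuation covers the fragmentation through the cadence: measures 9–16.

measures 9–16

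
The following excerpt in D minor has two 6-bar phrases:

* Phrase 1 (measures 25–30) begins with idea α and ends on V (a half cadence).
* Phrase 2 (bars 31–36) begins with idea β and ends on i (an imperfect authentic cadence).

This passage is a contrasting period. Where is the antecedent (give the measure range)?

The antecedent is the phrase ending with the weaker cadence (half cadence, phrase 1) and the consequent the one ending more conclusively (imperfect authentic cadence, phrase 2); the antecedent is mm. 25-30.

measures 25–30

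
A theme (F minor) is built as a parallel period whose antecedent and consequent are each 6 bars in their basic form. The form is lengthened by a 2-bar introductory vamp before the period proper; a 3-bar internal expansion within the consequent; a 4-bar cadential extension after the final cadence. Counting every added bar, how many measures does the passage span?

21 measures

Basic parallel period: 6 + 6 = 12 bars.
12 (basic form) + 2 (introduction) + 3 (internal expansion) + 4 (cadential extension) = 21.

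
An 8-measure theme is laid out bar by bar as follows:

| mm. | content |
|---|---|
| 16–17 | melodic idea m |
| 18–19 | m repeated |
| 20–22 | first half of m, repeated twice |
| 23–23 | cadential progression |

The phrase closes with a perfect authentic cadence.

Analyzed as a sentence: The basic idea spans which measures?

The presentation of a sentence is the basic idea (bars 16–17) plus its repetition (mm. 18–19); the basic idea is therefore measures 16-17.

measures 16–17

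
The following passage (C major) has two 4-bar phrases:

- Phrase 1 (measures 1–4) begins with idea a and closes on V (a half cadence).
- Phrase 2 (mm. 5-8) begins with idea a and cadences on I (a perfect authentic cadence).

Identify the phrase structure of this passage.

Phrase 1 ends with a half cadence (weaker) and phrase 2 with a perfect authentic cadence (stronger): antecedent + consequent = a period.
The two phrases open with the same material (a / a), so the period is parallel.

parallel period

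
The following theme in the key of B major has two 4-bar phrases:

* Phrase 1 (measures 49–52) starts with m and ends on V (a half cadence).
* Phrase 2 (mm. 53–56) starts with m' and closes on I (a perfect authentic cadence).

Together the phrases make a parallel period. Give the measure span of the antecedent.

measures 49–52

The phrase ending with the weaker cadence (half cadence) is the antecedent; the one ending more conclusively (perfect authentic cadence) is the consequent. The antecedent is measures 49–52.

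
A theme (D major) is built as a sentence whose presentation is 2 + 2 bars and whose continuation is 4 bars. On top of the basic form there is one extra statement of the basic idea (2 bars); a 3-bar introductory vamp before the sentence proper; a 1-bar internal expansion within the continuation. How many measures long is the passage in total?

14 measures

Basic sentence: 2 + 2 + 4 = 8 bars.
8 (basic form) + 2 (extra statement) + 3 (introduction) + 1 (internal expansion) = 14.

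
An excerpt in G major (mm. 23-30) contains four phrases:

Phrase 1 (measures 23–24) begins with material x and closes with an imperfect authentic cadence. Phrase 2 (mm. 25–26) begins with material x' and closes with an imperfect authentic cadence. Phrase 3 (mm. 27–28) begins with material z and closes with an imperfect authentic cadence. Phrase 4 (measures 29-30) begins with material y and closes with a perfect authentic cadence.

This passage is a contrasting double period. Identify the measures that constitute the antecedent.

measures 23–26

In a double period the four phrases pair into a large antecedent (phrases 1–2, ending imperfect authentic cadence) and a large consequent (phrases 3–4, ending perfect authentic cadence). The antecedent spans mm. 23–26.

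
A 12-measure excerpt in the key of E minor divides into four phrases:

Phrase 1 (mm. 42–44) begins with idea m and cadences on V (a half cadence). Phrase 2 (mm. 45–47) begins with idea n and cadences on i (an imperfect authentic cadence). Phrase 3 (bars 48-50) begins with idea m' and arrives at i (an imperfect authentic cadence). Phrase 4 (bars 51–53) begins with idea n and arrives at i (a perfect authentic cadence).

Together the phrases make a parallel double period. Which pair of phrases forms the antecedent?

In a double period the first pair of phrases (ending imperfect authentic cadence) is the large antecedent and the second pair (ending perfect authentic cadence) is the large consequent; the antecedent is phrases 1 and 2.

phrases 1 and 2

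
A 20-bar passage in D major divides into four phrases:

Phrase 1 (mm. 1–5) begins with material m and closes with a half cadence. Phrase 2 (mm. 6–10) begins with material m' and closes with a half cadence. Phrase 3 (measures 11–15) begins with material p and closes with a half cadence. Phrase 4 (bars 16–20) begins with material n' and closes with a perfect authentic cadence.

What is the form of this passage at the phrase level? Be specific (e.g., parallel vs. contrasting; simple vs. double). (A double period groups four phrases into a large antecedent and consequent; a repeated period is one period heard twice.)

contrasting double period

Four phrases in two halves: the first half (bars 1-10) ends with a half cadence, the second (bars 11–20) with a perfect authentic cadence — a large antecedent–consequent pair, i.e. a double period.
Phrase 3 begins with different material from phrase 1, making it contrasting.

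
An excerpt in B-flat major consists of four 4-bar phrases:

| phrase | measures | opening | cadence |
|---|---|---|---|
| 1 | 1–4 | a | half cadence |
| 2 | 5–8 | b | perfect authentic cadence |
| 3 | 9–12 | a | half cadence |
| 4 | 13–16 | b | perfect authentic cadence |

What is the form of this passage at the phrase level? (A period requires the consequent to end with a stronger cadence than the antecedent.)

repeated period

The cadence pattern HC–PAC–HC–PAC is weak–strong twice, and phrases 3–4 restate phrases 1–2: a period heard twice, not a double period (which would end weakly at phrase 2).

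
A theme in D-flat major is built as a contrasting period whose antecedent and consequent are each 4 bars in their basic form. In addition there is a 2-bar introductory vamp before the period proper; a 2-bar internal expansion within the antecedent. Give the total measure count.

12 measures

Basic contrasting period: 4 + 4 = 8 bars.
8 (basic form) + 2 (introduction) + 2 (internal expansion) = 12.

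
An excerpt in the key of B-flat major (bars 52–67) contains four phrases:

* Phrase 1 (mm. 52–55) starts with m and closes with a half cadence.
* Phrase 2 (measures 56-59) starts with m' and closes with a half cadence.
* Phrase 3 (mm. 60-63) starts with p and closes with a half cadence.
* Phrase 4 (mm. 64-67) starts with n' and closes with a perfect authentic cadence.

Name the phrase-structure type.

Four phrases in two halves: the first half (mm. 52–59) ends with a half cadence, the second (bars 60–67) with a perfect authentic cadence — a large antecedent–consequent pair, i.e. a double period.
Phrase 3 begins with different material from phrase 1, making it contrasting.

contrasting double period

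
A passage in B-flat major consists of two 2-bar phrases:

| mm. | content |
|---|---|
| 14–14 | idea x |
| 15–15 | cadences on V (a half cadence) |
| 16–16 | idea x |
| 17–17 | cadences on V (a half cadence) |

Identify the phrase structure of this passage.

repeated phrase

Both phrases have the same opening (x) and the same cadence (half cadence): the second is a restatement, not a consequent, so this is a repeated phrase rather than a period.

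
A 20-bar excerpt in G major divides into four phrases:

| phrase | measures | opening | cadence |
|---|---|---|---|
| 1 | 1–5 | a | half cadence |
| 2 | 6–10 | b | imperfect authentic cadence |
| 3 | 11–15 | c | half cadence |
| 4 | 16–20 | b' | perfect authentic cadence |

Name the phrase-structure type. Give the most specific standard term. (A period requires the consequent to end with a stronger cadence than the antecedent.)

contrasting double period

Four phrases in two halves: the first half (mm. 1-10) ends with an imperfect authentic cadence, the second (mm. 11–20) with a perfect authentic cadence — a large antecedent–consequent pair, i.e. a double period.
Phrase 3 begins with different material from phrase 1, making it contrasting.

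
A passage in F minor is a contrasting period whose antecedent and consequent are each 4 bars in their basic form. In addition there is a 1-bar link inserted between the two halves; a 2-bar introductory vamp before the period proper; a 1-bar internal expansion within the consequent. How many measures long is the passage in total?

12 measures

Basic contrasting period: 4 + 4 = 8 bars.
8 (basic form) + 1 (link) + 2 (introduction) + 1 (internal expansion) = 12.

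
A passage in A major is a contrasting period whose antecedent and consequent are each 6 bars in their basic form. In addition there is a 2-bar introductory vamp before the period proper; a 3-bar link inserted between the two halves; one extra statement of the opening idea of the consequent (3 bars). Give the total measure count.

Basic contrasting period: 6 + 6 = 12 bars.
12 (basic form) + 2 (introduction) + 3 (link) + 3 (extra statement) = 20.

20 measures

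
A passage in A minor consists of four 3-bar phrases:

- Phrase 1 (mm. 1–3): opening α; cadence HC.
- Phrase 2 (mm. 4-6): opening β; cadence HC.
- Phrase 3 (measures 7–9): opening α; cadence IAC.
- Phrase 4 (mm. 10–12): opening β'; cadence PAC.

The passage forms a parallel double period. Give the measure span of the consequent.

measures 7–12

In a double period the first pair of phrases (ending half cadence) is the large antecedent and the second pair (ending perfect authentic cadence) is the large consequent; the consequent is measures 7–12.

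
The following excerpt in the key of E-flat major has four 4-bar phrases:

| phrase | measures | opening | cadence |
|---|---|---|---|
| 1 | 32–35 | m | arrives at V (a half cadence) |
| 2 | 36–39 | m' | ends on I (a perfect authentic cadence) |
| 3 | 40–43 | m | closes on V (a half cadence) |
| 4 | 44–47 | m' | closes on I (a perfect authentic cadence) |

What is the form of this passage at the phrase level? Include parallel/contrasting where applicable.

The cadence pattern HC–PAC–HC–PAC is weak–strong twice, and phrases 3–4 restate phrases 1–2: a period heard twice, not a double period (which would end weakly at phrase 2).

repeated period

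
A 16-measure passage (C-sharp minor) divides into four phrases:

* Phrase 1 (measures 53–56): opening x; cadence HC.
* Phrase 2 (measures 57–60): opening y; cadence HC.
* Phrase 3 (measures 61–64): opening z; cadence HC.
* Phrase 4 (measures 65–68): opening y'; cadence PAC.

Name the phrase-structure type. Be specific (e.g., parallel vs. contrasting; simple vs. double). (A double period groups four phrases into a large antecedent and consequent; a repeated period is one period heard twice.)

Four phrases in two halves: the first half (measures 53–60) ends with a half cadence, the second (bars 61-68) with a perfect authentic cadence — a large antecedent–consequent pair, i.e. a double period.
Phrase 3 begins with different material from phrase 1, making it contrasting.

contrasting double period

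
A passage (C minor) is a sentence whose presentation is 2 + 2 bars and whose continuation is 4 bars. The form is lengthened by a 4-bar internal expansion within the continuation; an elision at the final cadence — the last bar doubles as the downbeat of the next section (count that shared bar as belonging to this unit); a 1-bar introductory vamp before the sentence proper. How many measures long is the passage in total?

13 measures

Basic sentence: 2 + 2 + 4 = 8 bars.
8 (basic form) + 4 (internal expansion) + 1 (introduction) = 13.
The elision shares a bar with the next section but does not change this unit's count.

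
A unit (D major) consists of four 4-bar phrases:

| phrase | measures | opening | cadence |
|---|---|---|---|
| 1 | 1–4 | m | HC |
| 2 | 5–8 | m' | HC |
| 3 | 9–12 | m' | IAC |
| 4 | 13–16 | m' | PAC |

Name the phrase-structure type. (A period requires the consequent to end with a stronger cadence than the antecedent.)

Four phrases in two halves: the first half (mm. 1–8) ends with a half cadence, the second (bars 9–16) with a perfect authentic cadence — a large antecedent–consequent pair, i.e. a double period.
Phrase 3 begins with the same material as phrase 1, making it parallel.

parallel double period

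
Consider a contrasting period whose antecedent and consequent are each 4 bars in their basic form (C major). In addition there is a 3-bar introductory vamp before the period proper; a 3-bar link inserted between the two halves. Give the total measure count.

14 measures

Basic contrasting period: 4 + 4 = 8 bars.
8 (basic form) + 3 (introduction) + 3 (link) = 14.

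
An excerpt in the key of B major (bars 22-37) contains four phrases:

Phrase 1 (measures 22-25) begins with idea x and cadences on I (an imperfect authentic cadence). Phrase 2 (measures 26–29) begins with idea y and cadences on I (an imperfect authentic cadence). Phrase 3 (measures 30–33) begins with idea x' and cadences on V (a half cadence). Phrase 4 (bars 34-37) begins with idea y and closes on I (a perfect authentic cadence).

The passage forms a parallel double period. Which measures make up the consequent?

In a double period the four phrases pair into a large antecedent (phrases 1–2, ending imperfect authentic cadence) and a large consequent (phrases 3–4, ending perfect authentic cadence). The consequent spans bars 30-37.

measures 30–37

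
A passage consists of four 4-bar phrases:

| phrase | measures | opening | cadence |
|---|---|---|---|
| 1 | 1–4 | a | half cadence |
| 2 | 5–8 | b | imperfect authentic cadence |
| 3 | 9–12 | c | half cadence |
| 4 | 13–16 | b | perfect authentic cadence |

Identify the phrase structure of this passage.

Four phrases in two halves: the first half (measures 1-8) ends with an imperfect authentic cadence, the second (mm. 9–16) with a perfect authentic cadence — a large antecedent–consequent pair, i.e. a double period.
Phrase 3 begins with different material from phrase 1, making it contrasting.

contrasting double period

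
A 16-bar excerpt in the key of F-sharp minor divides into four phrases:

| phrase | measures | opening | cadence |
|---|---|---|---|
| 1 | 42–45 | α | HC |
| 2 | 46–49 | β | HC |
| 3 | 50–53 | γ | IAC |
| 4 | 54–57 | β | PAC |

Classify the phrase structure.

Four phrases in two halves: the first half (bars 42-49) ends with a half cadence, the second (measures 50–57) with a perfect authentic cadence — a large antecedent–consequent pair, i.e. a double period.
Phrase 3 begins with different material from phrase 1, making it contrasting.

contrasting double period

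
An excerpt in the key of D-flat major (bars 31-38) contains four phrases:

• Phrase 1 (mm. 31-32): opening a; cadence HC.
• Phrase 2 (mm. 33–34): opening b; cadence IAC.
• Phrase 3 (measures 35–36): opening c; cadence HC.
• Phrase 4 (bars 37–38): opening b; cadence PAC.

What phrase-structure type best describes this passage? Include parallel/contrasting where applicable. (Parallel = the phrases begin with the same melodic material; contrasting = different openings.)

contrasting double period

Four phrases in two halves: the first half (mm. 31–34) ends with an imperfect authentic cadence, the second (measures 35–38) with a perfect authentic cadence — a large antecedent–consequent pair, i.e. a double period.
Phrase 3 begins with different material from phrase 1, making it contrasting.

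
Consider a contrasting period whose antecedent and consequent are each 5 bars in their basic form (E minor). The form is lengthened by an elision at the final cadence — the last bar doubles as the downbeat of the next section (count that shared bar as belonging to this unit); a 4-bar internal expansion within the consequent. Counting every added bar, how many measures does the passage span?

Basic contrasting period: 5 + 5 = 10 bars.
10 (basic form) + 4 (internal expansion) = 14.
The elision shares a bar with the next section but does not change this unit's count.

14 measures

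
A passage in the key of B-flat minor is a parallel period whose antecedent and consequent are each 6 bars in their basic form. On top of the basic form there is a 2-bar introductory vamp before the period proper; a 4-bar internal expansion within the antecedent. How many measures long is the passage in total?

18 measures

Basic parallel period: 6 + 6 = 12 bars.
12 (basic form) + 2 (introduction) + 4 (internal expansion) = 18.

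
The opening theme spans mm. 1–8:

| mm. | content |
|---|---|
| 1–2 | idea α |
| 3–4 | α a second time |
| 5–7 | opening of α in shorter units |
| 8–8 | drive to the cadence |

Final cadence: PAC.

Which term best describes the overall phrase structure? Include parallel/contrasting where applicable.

Basic idea (measures 1–2) + its repetition (mm. 3-4) form the presentation; fragmentation and cadence (mm. 5–8) form the continuation — the 8-bar whole is a sentence.

sentence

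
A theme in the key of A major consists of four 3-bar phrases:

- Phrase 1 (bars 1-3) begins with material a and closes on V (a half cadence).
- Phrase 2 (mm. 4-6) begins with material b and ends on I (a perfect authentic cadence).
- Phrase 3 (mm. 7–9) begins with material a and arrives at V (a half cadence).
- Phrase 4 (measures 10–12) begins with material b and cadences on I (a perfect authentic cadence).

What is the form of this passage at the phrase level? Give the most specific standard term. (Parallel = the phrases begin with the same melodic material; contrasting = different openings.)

repeated period

The cadence pattern HC–PAC–HC–PAC is weak–strong twice, and phrases 3–4 restate phrases 1–2: a period heard twice, not a double period (which would end weakly at phrase 2).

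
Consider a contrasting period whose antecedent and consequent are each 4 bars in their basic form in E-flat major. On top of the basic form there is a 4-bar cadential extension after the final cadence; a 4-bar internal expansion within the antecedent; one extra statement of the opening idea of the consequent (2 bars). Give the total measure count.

Basic contrasting period: 4 + 4 = 8 bars.
8 (basic form) + 4 (cadential extension) + 4 (internal expansion) + 2 (extra statement) = 18.

18 measures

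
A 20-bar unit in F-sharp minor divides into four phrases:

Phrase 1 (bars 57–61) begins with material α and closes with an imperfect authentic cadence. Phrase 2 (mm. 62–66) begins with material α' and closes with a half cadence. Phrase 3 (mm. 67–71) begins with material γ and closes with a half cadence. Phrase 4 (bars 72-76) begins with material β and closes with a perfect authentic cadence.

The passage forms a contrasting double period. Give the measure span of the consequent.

In a double period the four phrases pair into a large antecedent (phrases 1–2, ending half cadence) and a large consequent (phrases 3–4, ending perfect authentic cadence). The consequent spans bars 67–76.

measures 67–76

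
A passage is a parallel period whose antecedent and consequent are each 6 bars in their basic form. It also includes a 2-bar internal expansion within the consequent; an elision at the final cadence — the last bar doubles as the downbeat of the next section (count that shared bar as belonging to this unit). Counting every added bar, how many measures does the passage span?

14 measures

Basic parallel period: 6 + 6 = 12 bars.
12 (basic form) + 2 (internal expansion) = 14.
The elision shares a bar with the next section but does not change this unit's count.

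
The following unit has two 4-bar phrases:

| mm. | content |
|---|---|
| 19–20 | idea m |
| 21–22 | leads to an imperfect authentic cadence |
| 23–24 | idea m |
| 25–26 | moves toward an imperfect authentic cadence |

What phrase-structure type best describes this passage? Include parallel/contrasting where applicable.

Both phrases have the same opening (m) and the same cadence (imperfect authentic cadence): the second is a restatement, not a consequent, so this is a repeated phrase rather than a period.

repeated phrase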